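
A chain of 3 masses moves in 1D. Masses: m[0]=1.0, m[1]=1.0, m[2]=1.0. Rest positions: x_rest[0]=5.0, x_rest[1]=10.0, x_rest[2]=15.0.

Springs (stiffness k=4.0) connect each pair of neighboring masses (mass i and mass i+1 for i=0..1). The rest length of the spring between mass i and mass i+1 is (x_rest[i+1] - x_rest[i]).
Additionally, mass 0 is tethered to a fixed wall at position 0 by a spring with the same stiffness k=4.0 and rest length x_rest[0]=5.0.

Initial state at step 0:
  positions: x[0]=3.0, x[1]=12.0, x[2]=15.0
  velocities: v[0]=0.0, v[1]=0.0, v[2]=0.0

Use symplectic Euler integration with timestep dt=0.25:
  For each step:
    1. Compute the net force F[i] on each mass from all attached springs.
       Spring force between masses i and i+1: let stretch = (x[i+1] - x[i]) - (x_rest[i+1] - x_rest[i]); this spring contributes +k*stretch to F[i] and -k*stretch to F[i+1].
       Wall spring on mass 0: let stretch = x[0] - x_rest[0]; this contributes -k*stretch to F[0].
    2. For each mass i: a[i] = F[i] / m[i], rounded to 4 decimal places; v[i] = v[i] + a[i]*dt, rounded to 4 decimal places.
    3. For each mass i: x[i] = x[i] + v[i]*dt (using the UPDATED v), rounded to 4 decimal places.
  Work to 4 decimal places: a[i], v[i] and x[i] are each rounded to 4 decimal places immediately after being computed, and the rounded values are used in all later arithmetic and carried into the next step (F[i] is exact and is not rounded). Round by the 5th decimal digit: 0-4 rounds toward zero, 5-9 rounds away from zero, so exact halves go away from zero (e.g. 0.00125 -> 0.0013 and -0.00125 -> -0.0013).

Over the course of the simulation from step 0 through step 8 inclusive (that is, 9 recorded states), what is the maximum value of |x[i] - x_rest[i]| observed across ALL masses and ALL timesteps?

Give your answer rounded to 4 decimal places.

Step 0: x=[3.0000 12.0000 15.0000] v=[0.0000 0.0000 0.0000]
Step 1: x=[4.5000 10.5000 15.5000] v=[6.0000 -6.0000 2.0000]
Step 2: x=[6.3750 8.7500 16.0000] v=[7.5000 -7.0000 2.0000]
Step 3: x=[7.2500 8.2188 15.9375] v=[3.5000 -2.1250 -0.2500]
Step 4: x=[6.5547 9.3750 15.1953] v=[-2.7812 4.6249 -2.9687]
Step 5: x=[4.9258 11.2812 14.2481] v=[-6.5156 7.6249 -3.7890]
Step 6: x=[3.6543 12.3403 13.8091] v=[-5.0860 4.2364 -1.7559]
Step 7: x=[3.6407 11.5951 14.2529] v=[-0.0543 -2.9808 1.7753]
Step 8: x=[4.7056 9.5258 15.2823] v=[4.2594 -8.2774 4.1175]
Max displacement = 2.3403

Answer: 2.3403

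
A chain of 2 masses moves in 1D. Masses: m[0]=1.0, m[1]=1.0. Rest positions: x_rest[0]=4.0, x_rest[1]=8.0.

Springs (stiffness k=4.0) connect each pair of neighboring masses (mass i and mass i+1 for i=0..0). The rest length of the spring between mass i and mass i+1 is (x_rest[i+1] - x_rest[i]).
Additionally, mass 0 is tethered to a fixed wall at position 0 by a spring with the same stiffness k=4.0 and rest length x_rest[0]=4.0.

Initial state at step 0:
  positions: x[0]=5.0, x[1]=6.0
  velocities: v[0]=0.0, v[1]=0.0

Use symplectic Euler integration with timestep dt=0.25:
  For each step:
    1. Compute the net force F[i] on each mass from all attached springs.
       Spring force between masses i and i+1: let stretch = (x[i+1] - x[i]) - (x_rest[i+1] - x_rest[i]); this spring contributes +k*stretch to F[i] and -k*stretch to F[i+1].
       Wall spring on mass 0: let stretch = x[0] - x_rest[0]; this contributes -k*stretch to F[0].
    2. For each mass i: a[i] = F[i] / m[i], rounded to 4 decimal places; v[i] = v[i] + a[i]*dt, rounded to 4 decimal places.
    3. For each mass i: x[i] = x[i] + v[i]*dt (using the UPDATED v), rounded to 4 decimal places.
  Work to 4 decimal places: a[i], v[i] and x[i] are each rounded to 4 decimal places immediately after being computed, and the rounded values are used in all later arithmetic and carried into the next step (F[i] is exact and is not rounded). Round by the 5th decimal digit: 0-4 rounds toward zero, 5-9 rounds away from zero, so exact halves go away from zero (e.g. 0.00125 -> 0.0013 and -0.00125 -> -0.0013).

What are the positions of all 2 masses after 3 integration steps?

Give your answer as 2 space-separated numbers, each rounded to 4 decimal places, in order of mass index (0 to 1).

Answer: 1.9844 8.5938

Derivation:
Step 0: x=[5.0000 6.0000] v=[0.0000 0.0000]
Step 1: x=[4.0000 6.7500] v=[-4.0000 3.0000]
Step 2: x=[2.6875 7.8125] v=[-5.2500 4.2500]
Step 3: x=[1.9844 8.5938] v=[-2.8125 3.1250]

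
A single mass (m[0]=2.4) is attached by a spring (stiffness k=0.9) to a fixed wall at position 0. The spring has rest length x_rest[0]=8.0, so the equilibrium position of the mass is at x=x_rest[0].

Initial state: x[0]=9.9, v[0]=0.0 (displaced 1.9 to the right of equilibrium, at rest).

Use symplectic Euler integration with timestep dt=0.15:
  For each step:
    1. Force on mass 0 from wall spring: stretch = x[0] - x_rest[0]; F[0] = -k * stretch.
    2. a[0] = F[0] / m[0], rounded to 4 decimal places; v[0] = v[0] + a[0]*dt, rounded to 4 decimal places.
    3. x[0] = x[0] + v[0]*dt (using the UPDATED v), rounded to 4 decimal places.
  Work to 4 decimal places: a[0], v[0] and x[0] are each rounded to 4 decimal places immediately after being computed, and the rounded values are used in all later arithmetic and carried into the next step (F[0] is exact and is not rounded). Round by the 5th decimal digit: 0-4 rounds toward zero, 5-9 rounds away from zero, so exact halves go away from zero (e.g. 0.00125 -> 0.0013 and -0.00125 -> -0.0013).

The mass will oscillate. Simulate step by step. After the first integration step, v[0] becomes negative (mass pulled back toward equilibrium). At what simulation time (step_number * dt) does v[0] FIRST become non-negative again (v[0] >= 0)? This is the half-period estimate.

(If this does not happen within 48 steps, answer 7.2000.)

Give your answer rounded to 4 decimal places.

Step 0: x=[9.9000] v=[0.0000]
Step 1: x=[9.8840] v=[-0.1069]
Step 2: x=[9.8521] v=[-0.2129]
Step 3: x=[9.8045] v=[-0.3171]
Step 4: x=[9.7417] v=[-0.4186]
Step 5: x=[9.6642] v=[-0.5166]
Step 6: x=[9.5727] v=[-0.6102]
Step 7: x=[9.4679] v=[-0.6987]
Step 8: x=[9.3507] v=[-0.7813]
Step 9: x=[9.2221] v=[-0.8573]
Step 10: x=[9.0832] v=[-0.9260]
Step 11: x=[8.9352] v=[-0.9869]
Step 12: x=[8.7793] v=[-1.0395]
Step 13: x=[8.6168] v=[-1.0833]
Step 14: x=[8.4491] v=[-1.1180]
Step 15: x=[8.2776] v=[-1.1433]
Step 16: x=[8.1038] v=[-1.1589]
Step 17: x=[7.9291] v=[-1.1647]
Step 18: x=[7.7550] v=[-1.1607]
Step 19: x=[7.5830] v=[-1.1469]
Step 20: x=[7.4145] v=[-1.1234]
Step 21: x=[7.2509] v=[-1.0905]
Step 22: x=[7.0936] v=[-1.0484]
Step 23: x=[6.9440] v=[-0.9974]
Step 24: x=[6.8033] v=[-0.9380]
Step 25: x=[6.6727] v=[-0.8707]
Step 26: x=[6.5533] v=[-0.7960]
Step 27: x=[6.4461] v=[-0.7146]
Step 28: x=[6.3520] v=[-0.6272]
Step 29: x=[6.2718] v=[-0.5345]
Step 30: x=[6.2062] v=[-0.4373]
Step 31: x=[6.1557] v=[-0.3364]
Step 32: x=[6.1208] v=[-0.2327]
Step 33: x=[6.1018] v=[-0.1270]
Step 34: x=[6.0988] v=[-0.0202]
Step 35: x=[6.1118] v=[0.0868]
First v>=0 after going negative at step 35, time=5.2500

Answer: 5.2500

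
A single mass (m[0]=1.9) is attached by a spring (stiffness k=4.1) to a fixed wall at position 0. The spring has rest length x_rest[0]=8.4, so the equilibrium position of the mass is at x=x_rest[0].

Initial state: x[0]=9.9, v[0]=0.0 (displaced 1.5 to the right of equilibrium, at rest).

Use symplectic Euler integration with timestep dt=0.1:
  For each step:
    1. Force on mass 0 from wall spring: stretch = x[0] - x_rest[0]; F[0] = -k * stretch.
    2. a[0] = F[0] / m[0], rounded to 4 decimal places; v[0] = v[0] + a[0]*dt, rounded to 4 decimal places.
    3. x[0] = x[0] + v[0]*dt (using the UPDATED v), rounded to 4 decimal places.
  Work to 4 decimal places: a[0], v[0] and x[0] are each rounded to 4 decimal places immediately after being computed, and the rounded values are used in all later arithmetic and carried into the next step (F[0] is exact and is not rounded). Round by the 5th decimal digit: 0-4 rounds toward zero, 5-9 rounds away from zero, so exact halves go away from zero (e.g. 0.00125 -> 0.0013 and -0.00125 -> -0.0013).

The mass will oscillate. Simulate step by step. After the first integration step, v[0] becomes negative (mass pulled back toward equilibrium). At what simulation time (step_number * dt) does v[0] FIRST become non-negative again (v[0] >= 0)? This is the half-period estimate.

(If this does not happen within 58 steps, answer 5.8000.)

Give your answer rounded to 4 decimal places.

Step 0: x=[9.9000] v=[0.0000]
Step 1: x=[9.8676] v=[-0.3237]
Step 2: x=[9.8036] v=[-0.6404]
Step 3: x=[9.7093] v=[-0.9433]
Step 4: x=[9.5867] v=[-1.2258]
Step 5: x=[9.4385] v=[-1.4819]
Step 6: x=[9.2679] v=[-1.7060]
Step 7: x=[9.0786] v=[-1.8933]
Step 8: x=[8.8746] v=[-2.0397]
Step 9: x=[8.6604] v=[-2.1421]
Step 10: x=[8.4406] v=[-2.1983]
Step 11: x=[8.2199] v=[-2.2071]
Step 12: x=[8.0031] v=[-2.1682]
Step 13: x=[7.7948] v=[-2.0826]
Step 14: x=[7.5996] v=[-1.9520]
Step 15: x=[7.4217] v=[-1.7793]
Step 16: x=[7.2649] v=[-1.5682]
Step 17: x=[7.1326] v=[-1.3233]
Step 18: x=[7.0276] v=[-1.0498]
Step 19: x=[6.9522] v=[-0.7537]
Step 20: x=[6.9081] v=[-0.4413]
Step 21: x=[6.8962] v=[-0.1194]
Step 22: x=[6.9167] v=[0.2051]
First v>=0 after going negative at step 22, time=2.2000

Answer: 2.2000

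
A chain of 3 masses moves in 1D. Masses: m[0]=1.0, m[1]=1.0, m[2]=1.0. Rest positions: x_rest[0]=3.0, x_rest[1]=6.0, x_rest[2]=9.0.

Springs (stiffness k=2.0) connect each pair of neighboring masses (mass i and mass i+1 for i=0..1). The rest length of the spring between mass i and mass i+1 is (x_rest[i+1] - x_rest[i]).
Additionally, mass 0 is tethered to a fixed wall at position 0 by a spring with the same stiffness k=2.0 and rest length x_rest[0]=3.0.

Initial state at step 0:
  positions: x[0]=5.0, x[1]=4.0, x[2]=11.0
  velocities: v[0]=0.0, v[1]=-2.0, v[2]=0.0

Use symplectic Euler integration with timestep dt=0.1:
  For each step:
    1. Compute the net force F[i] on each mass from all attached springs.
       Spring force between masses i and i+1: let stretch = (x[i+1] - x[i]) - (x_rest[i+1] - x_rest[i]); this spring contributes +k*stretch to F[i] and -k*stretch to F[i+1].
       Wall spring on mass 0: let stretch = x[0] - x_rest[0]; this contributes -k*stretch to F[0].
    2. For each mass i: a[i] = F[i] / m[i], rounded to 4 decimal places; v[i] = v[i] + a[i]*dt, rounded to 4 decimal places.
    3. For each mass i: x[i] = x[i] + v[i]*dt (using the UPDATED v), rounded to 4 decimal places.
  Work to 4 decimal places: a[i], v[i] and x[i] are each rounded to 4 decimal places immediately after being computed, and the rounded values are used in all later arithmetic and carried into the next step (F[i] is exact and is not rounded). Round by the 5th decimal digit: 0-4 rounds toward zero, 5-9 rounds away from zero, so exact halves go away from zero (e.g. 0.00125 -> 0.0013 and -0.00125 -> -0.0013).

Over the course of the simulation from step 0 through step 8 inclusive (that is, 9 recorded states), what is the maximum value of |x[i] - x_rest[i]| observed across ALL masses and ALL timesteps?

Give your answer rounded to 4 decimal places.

Step 0: x=[5.0000 4.0000 11.0000] v=[0.0000 -2.0000 0.0000]
Step 1: x=[4.8800 3.9600 10.9200] v=[-1.2000 -0.4000 -0.8000]
Step 2: x=[4.6440 4.0776 10.7608] v=[-2.3600 1.1760 -1.5920]
Step 3: x=[4.3038 4.3402 10.5279] v=[-3.4021 2.6259 -2.3286]
Step 4: x=[3.8782 4.7258 10.2313] v=[-4.2556 3.8562 -2.9661]
Step 5: x=[3.3920 5.2046 9.8846] v=[-4.8617 4.7878 -3.4672]
Step 6: x=[2.8742 5.7407 9.5043] v=[-5.1776 5.3613 -3.8032]
Step 7: x=[2.3563 6.2948 9.1087] v=[-5.1791 5.5407 -3.9559]
Step 8: x=[1.8700 6.8264 8.7168] v=[-4.8627 5.3158 -3.9187]
Max displacement = 2.0400

Answer: 2.0400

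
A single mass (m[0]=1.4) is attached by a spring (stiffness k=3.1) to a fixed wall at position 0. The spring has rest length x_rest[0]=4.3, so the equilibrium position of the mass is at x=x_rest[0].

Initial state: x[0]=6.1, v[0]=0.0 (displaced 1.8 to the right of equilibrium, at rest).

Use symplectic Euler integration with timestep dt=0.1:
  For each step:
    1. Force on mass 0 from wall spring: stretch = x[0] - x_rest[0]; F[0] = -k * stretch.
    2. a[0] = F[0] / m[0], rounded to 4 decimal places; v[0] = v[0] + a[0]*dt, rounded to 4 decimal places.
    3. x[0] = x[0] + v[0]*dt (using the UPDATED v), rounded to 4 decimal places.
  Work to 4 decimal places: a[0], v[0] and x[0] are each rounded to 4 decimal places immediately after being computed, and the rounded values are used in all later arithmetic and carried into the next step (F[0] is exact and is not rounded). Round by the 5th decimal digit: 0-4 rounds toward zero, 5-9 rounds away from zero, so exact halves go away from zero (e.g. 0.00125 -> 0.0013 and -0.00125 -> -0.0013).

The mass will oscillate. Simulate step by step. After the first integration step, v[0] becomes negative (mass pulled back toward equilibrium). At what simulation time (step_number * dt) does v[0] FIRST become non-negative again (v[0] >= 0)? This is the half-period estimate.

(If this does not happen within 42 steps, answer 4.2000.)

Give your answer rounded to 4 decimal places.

Answer: 2.2000

Derivation:
Step 0: x=[6.1000] v=[0.0000]
Step 1: x=[6.0601] v=[-0.3986]
Step 2: x=[5.9813] v=[-0.7883]
Step 3: x=[5.8652] v=[-1.1606]
Step 4: x=[5.7145] v=[-1.5072]
Step 5: x=[5.5325] v=[-1.8204]
Step 6: x=[5.3232] v=[-2.0933]
Step 7: x=[5.0912] v=[-2.3199]
Step 8: x=[4.8417] v=[-2.4951]
Step 9: x=[4.5802] v=[-2.6151]
Step 10: x=[4.3125] v=[-2.6771]
Step 11: x=[4.0445] v=[-2.6799]
Step 12: x=[3.7822] v=[-2.6233]
Step 13: x=[3.5313] v=[-2.5086]
Step 14: x=[3.2975] v=[-2.3384]
Step 15: x=[3.0859] v=[-2.1164]
Step 16: x=[2.9011] v=[-1.8476]
Step 17: x=[2.7473] v=[-1.5378]
Step 18: x=[2.6279] v=[-1.1940]
Step 19: x=[2.5455] v=[-0.8238]
Step 20: x=[2.5020] v=[-0.4353]
Step 21: x=[2.4983] v=[-0.0372]
Step 22: x=[2.5345] v=[0.3618]
First v>=0 after going negative at step 22, time=2.2000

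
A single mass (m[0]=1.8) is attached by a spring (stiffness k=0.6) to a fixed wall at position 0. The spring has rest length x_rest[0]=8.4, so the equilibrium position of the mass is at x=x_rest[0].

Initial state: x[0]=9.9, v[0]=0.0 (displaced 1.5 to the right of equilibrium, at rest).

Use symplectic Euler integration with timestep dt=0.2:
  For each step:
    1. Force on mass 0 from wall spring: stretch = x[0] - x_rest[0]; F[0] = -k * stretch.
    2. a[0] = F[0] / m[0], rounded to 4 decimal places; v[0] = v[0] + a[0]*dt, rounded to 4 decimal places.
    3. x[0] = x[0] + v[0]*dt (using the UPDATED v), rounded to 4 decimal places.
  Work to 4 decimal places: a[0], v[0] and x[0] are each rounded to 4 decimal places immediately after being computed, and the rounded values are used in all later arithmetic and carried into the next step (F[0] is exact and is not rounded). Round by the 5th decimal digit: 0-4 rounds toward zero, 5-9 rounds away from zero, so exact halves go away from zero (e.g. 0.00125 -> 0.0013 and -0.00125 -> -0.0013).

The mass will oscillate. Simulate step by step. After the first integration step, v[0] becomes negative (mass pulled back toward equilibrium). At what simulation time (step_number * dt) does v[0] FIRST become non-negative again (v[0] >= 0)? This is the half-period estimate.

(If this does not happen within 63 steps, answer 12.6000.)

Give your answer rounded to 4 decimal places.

Step 0: x=[9.9000] v=[0.0000]
Step 1: x=[9.8800] v=[-0.1000]
Step 2: x=[9.8403] v=[-0.1987]
Step 3: x=[9.7814] v=[-0.2947]
Step 4: x=[9.7040] v=[-0.3868]
Step 5: x=[9.6093] v=[-0.4737]
Step 6: x=[9.4984] v=[-0.5543]
Step 7: x=[9.3729] v=[-0.6275]
Step 8: x=[9.2344] v=[-0.6924]
Step 9: x=[9.0848] v=[-0.7480]
Step 10: x=[8.9261] v=[-0.7937]
Step 11: x=[8.7603] v=[-0.8288]
Step 12: x=[8.5897] v=[-0.8528]
Step 13: x=[8.4166] v=[-0.8654]
Step 14: x=[8.2433] v=[-0.8665]
Step 15: x=[8.0721] v=[-0.8561]
Step 16: x=[7.9053] v=[-0.8342]
Step 17: x=[7.7451] v=[-0.8012]
Step 18: x=[7.5936] v=[-0.7575]
Step 19: x=[7.4529] v=[-0.7037]
Step 20: x=[7.3248] v=[-0.6406]
Step 21: x=[7.2110] v=[-0.5689]
Step 22: x=[7.1131] v=[-0.4896]
Step 23: x=[7.0323] v=[-0.4038]
Step 24: x=[6.9698] v=[-0.3126]
Step 25: x=[6.9263] v=[-0.2173]
Step 26: x=[6.9025] v=[-0.1191]
Step 27: x=[6.8986] v=[-0.0193]
Step 28: x=[6.9148] v=[0.0808]
First v>=0 after going negative at step 28, time=5.6000

Answer: 5.6000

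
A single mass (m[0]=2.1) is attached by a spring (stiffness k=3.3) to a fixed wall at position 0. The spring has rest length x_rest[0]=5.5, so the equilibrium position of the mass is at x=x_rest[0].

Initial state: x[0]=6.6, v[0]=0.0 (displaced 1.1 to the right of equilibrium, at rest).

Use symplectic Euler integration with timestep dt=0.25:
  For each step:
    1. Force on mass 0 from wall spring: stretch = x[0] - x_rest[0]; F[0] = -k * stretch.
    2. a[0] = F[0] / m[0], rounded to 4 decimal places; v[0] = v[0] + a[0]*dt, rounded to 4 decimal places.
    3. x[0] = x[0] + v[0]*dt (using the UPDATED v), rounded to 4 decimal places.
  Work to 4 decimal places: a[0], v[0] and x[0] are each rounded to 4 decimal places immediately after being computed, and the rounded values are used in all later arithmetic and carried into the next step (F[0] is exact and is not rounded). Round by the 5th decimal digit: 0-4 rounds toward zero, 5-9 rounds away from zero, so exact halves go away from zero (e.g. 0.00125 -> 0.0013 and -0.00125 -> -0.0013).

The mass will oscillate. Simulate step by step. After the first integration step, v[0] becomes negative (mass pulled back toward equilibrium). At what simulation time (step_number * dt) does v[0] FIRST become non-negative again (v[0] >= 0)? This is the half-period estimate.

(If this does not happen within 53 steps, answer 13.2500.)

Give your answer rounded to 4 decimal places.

Step 0: x=[6.6000] v=[0.0000]
Step 1: x=[6.4920] v=[-0.4322]
Step 2: x=[6.2865] v=[-0.8219]
Step 3: x=[6.0038] v=[-1.1309]
Step 4: x=[5.6716] v=[-1.3288]
Step 5: x=[5.3226] v=[-1.3962]
Step 6: x=[4.9910] v=[-1.3265]
Step 7: x=[4.7094] v=[-1.1265]
Step 8: x=[4.5054] v=[-0.8159]
Step 9: x=[4.3991] v=[-0.4252]
Step 10: x=[4.4009] v=[0.0073]
First v>=0 after going negative at step 10, time=2.5000

Answer: 2.5000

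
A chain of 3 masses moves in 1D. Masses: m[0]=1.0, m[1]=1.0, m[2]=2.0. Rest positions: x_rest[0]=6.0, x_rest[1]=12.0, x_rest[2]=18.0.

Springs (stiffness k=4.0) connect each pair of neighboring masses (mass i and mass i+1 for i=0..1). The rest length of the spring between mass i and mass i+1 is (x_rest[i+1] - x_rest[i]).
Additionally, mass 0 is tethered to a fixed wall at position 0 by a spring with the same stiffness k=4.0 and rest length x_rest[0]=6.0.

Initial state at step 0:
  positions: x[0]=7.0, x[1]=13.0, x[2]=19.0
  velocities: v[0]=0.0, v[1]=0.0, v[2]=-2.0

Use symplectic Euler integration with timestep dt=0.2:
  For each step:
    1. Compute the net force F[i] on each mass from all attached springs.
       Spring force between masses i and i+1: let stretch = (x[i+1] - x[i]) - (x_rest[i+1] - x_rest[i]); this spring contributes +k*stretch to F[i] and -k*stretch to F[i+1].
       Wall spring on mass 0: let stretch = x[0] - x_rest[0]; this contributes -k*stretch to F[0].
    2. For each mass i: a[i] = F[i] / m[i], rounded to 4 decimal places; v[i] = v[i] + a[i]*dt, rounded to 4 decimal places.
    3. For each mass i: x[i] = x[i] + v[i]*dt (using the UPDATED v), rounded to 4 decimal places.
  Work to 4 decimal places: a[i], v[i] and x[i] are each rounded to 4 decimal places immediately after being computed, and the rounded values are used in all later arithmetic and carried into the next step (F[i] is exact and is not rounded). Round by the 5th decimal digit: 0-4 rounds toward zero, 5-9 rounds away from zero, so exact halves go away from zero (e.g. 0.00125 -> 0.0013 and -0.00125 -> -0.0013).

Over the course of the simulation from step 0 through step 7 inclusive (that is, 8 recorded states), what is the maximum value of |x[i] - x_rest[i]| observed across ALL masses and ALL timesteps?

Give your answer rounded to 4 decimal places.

Answer: 1.4050

Derivation:
Step 0: x=[7.0000 13.0000 19.0000] v=[0.0000 0.0000 -2.0000]
Step 1: x=[6.8400 13.0000 18.6000] v=[-0.8000 0.0000 -2.0000]
Step 2: x=[6.5712 12.9104 18.2320] v=[-1.3440 -0.4480 -1.8400]
Step 3: x=[6.2653 12.6580 17.9183] v=[-1.5296 -1.2621 -1.5686]
Step 4: x=[5.9798 12.2244 17.6638] v=[-1.4277 -2.1680 -1.2727]
Step 5: x=[5.7366 11.6620 17.4541] v=[-1.2159 -2.8122 -1.0485]
Step 6: x=[5.5236 11.0782 17.2610] v=[-1.0649 -2.9188 -0.9653]
Step 7: x=[5.3156 10.5950 17.0533] v=[-1.0401 -2.4162 -1.0384]
Max displacement = 1.4050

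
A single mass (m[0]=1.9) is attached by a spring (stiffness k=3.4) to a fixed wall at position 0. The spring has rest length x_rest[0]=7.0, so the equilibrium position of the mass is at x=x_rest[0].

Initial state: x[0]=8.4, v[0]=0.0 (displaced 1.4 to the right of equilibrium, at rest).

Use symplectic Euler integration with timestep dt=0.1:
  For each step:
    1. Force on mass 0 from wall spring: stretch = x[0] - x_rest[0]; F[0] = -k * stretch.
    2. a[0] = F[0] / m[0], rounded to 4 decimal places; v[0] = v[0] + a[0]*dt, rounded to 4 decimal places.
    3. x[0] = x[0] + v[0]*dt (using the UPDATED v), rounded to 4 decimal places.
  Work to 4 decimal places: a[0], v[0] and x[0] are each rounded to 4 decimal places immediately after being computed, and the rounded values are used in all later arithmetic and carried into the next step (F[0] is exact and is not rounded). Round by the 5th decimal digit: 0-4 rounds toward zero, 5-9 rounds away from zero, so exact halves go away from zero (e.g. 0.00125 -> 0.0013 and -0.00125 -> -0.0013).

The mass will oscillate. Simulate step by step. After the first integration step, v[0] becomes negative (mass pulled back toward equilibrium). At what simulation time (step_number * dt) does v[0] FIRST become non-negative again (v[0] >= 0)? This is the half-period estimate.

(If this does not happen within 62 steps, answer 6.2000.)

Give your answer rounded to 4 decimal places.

Answer: 2.4000

Derivation:
Step 0: x=[8.4000] v=[0.0000]
Step 1: x=[8.3750] v=[-0.2505]
Step 2: x=[8.3253] v=[-0.4966]
Step 3: x=[8.2519] v=[-0.7338]
Step 4: x=[8.1561] v=[-0.9578]
Step 5: x=[8.0396] v=[-1.1647]
Step 6: x=[7.9045] v=[-1.3507]
Step 7: x=[7.7532] v=[-1.5126]
Step 8: x=[7.5885] v=[-1.6474]
Step 9: x=[7.4132] v=[-1.7527]
Step 10: x=[7.2305] v=[-1.8266]
Step 11: x=[7.0437] v=[-1.8679]
Step 12: x=[6.8561] v=[-1.8757]
Step 13: x=[6.6711] v=[-1.8500]
Step 14: x=[6.4920] v=[-1.7911]
Step 15: x=[6.3220] v=[-1.7002]
Step 16: x=[6.1641] v=[-1.5789]
Step 17: x=[6.0212] v=[-1.4293]
Step 18: x=[5.8958] v=[-1.2542]
Step 19: x=[5.7901] v=[-1.0566]
Step 20: x=[5.7061] v=[-0.8401]
Step 21: x=[5.6452] v=[-0.6086]
Step 22: x=[5.6086] v=[-0.3662]
Step 23: x=[5.5969] v=[-0.1172]
Step 24: x=[5.6103] v=[0.1339]
First v>=0 after going negative at step 24, time=2.4000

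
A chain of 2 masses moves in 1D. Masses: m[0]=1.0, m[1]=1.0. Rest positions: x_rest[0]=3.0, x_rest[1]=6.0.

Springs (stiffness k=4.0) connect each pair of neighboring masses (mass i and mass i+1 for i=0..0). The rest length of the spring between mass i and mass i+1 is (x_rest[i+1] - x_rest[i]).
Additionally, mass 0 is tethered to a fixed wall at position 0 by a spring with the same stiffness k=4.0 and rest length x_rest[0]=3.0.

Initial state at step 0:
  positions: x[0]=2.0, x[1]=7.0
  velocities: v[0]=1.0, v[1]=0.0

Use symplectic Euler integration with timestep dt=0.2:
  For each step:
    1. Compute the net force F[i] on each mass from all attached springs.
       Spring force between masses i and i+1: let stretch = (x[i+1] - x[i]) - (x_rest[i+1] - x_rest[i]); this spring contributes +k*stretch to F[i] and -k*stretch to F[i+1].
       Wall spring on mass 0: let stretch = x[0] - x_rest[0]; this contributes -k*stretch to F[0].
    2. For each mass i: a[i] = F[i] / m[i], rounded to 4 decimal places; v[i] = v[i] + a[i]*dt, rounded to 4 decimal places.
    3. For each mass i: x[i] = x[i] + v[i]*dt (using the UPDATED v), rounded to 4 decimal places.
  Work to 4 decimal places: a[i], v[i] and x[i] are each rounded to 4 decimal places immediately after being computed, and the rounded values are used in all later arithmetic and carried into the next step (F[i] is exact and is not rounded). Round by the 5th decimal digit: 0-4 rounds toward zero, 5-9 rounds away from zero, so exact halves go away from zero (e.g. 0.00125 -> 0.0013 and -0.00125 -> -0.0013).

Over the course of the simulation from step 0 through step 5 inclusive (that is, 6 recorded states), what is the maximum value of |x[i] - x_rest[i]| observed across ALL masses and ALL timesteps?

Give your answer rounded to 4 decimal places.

Step 0: x=[2.0000 7.0000] v=[1.0000 0.0000]
Step 1: x=[2.6800 6.6800] v=[3.4000 -1.6000]
Step 2: x=[3.5712 6.2000] v=[4.4560 -2.4000]
Step 3: x=[4.3116 5.7794] v=[3.7021 -2.1030]
Step 4: x=[4.5970 5.6040] v=[1.4271 -0.8772]
Step 5: x=[4.3080 5.7474] v=[-1.4449 0.7172]
Max displacement = 1.5970

Answer: 1.5970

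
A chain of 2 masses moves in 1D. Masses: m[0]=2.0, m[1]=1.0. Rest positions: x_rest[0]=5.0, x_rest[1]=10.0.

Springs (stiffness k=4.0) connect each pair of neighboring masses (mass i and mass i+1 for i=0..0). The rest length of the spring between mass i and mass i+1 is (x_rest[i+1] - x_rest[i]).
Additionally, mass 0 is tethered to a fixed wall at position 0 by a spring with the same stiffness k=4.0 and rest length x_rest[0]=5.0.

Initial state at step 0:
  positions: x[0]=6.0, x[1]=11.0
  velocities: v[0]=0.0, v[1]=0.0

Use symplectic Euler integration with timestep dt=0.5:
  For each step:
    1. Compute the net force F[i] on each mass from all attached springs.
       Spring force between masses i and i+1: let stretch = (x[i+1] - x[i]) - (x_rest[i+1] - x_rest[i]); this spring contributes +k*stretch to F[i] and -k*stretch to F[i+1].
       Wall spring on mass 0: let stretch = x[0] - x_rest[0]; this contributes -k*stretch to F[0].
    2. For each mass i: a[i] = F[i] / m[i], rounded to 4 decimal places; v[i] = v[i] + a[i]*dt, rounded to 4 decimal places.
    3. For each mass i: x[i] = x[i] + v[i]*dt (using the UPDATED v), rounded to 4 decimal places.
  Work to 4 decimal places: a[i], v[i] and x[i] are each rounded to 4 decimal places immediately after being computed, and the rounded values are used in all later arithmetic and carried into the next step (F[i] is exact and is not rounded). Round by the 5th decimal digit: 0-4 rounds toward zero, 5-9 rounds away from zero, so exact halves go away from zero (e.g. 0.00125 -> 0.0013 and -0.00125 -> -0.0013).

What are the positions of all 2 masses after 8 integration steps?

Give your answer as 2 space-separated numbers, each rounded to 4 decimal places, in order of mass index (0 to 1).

Step 0: x=[6.0000 11.0000] v=[0.0000 0.0000]
Step 1: x=[5.5000 11.0000] v=[-1.0000 0.0000]
Step 2: x=[5.0000 10.5000] v=[-1.0000 -1.0000]
Step 3: x=[4.7500 9.5000] v=[-0.5000 -2.0000]
Step 4: x=[4.5000 8.7500] v=[-0.5000 -1.5000]
Step 5: x=[4.1250 8.7500] v=[-0.7500 0.0000]
Step 6: x=[4.0000 9.1250] v=[-0.2500 0.7500]
Step 7: x=[4.4375 9.3750] v=[0.8750 0.5000]
Step 8: x=[5.1250 9.6875] v=[1.3750 0.6250]

Answer: 5.1250 9.6875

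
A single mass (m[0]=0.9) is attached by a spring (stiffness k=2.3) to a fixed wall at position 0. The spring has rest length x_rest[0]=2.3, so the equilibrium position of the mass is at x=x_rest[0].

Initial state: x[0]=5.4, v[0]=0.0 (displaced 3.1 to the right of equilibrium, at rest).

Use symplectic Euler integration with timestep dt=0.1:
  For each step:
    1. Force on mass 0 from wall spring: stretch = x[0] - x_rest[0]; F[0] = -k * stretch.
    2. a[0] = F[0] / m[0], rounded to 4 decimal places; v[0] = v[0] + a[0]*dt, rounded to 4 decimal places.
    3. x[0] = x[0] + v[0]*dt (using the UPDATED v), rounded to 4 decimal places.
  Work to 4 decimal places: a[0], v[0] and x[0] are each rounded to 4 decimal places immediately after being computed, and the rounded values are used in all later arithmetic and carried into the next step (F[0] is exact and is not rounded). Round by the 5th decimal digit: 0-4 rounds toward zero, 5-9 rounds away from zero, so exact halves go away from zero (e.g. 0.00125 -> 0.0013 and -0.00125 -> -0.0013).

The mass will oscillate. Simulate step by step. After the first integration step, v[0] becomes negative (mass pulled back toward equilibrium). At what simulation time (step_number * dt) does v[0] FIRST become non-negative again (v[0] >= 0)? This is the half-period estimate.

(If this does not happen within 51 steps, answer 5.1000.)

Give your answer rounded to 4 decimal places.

Step 0: x=[5.4000] v=[0.0000]
Step 1: x=[5.3208] v=[-0.7922]
Step 2: x=[5.1644] v=[-1.5642]
Step 3: x=[4.9348] v=[-2.2962]
Step 4: x=[4.6379] v=[-2.9695]
Step 5: x=[4.2812] v=[-3.5670]
Step 6: x=[3.8739] v=[-4.0733]
Step 7: x=[3.4264] v=[-4.4755]
Step 8: x=[2.9501] v=[-4.7634]
Step 9: x=[2.4572] v=[-4.9295]
Step 10: x=[1.9602] v=[-4.9697]
Step 11: x=[1.4719] v=[-4.8829]
Step 12: x=[1.0048] v=[-4.6713]
Step 13: x=[0.5708] v=[-4.3403]
Step 14: x=[0.1810] v=[-3.8984]
Step 15: x=[-0.1547] v=[-3.3569]
Step 16: x=[-0.4277] v=[-2.7296]
Step 17: x=[-0.6310] v=[-2.0325]
Step 18: x=[-0.7594] v=[-1.2835]
Step 19: x=[-0.8096] v=[-0.5017]
Step 20: x=[-0.7803] v=[0.2930]
First v>=0 after going negative at step 20, time=2.0000

Answer: 2.0000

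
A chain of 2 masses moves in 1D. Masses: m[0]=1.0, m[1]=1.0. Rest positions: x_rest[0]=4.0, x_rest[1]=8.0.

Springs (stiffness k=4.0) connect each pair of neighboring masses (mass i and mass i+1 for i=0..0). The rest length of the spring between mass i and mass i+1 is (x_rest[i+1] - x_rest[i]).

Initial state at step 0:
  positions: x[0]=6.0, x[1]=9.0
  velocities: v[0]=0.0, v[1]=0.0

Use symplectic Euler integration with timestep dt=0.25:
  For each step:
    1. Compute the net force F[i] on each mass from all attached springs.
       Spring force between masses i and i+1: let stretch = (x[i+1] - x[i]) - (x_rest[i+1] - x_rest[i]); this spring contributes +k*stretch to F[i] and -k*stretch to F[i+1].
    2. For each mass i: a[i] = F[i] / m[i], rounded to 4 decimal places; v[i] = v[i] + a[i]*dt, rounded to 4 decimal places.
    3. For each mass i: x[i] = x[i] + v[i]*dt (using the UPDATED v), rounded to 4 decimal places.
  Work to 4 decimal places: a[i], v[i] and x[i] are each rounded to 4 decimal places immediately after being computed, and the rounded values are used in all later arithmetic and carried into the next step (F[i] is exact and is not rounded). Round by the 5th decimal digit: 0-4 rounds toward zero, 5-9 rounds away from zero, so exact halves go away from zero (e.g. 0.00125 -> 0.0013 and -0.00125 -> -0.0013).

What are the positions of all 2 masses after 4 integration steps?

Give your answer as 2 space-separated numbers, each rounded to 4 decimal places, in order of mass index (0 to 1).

Answer: 4.9688 10.0313

Derivation:
Step 0: x=[6.0000 9.0000] v=[0.0000 0.0000]
Step 1: x=[5.7500 9.2500] v=[-1.0000 1.0000]
Step 2: x=[5.3750 9.6250] v=[-1.5000 1.5000]
Step 3: x=[5.0625 9.9375] v=[-1.2500 1.2500]
Step 4: x=[4.9688 10.0313] v=[-0.3750 0.3750]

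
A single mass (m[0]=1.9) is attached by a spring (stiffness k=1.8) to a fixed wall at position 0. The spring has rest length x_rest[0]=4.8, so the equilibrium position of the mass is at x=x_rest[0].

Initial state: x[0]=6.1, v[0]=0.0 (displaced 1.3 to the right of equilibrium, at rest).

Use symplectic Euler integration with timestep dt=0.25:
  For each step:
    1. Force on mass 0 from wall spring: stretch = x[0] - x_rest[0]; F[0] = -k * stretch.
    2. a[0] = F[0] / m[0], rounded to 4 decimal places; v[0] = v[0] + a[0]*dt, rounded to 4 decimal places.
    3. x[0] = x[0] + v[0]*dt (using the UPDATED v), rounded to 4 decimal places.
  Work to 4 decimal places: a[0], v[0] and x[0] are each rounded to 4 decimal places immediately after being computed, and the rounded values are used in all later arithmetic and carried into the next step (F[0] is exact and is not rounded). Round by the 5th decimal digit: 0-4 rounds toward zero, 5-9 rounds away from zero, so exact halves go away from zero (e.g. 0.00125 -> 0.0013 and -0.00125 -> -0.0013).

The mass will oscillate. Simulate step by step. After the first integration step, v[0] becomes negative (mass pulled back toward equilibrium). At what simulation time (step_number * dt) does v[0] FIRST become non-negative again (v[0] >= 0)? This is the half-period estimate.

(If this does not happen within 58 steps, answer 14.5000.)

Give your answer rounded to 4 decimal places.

Step 0: x=[6.1000] v=[0.0000]
Step 1: x=[6.0230] v=[-0.3079]
Step 2: x=[5.8736] v=[-0.5976]
Step 3: x=[5.6606] v=[-0.8519]
Step 4: x=[5.3967] v=[-1.0557]
Step 5: x=[5.0975] v=[-1.1970]
Step 6: x=[4.7806] v=[-1.2675]
Step 7: x=[4.4649] v=[-1.2629]
Step 8: x=[4.1690] v=[-1.1835]
Step 9: x=[3.9105] v=[-1.0341]
Step 10: x=[3.7047] v=[-0.8234]
Step 11: x=[3.5637] v=[-0.5640]
Step 12: x=[3.4959] v=[-0.2712]
Step 13: x=[3.5053] v=[0.0377]
First v>=0 after going negative at step 13, time=3.2500

Answer: 3.2500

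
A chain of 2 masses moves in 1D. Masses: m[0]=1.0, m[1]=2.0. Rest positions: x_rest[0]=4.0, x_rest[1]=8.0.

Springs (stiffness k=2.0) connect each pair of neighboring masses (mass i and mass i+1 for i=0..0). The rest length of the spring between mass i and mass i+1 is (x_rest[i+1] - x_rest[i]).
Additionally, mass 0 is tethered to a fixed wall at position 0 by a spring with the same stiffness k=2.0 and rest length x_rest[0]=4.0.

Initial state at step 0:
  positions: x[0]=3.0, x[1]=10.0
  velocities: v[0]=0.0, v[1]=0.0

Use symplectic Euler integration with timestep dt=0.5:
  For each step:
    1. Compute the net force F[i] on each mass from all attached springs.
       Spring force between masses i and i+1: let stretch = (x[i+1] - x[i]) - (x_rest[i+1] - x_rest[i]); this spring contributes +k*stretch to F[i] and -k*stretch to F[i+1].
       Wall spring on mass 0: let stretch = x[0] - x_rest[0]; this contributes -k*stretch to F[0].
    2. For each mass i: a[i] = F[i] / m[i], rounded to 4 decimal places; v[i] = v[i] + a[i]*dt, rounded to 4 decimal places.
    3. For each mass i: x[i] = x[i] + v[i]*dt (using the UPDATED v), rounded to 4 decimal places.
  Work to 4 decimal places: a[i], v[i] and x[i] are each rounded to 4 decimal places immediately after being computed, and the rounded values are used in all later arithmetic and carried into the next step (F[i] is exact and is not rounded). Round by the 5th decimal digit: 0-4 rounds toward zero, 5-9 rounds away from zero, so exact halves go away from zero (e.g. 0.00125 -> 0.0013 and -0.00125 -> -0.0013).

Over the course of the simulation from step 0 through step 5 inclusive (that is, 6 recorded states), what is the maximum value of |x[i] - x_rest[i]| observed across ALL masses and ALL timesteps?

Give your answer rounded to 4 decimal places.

Step 0: x=[3.0000 10.0000] v=[0.0000 0.0000]
Step 1: x=[5.0000 9.2500] v=[4.0000 -1.5000]
Step 2: x=[6.6250 8.4375] v=[3.2500 -1.6250]
Step 3: x=[5.8438 8.1719] v=[-1.5625 -0.5313]
Step 4: x=[3.3047 8.3243] v=[-5.0782 0.3047]
Step 5: x=[1.6231 8.2218] v=[-3.3633 -0.2051]
Max displacement = 2.6250

Answer: 2.6250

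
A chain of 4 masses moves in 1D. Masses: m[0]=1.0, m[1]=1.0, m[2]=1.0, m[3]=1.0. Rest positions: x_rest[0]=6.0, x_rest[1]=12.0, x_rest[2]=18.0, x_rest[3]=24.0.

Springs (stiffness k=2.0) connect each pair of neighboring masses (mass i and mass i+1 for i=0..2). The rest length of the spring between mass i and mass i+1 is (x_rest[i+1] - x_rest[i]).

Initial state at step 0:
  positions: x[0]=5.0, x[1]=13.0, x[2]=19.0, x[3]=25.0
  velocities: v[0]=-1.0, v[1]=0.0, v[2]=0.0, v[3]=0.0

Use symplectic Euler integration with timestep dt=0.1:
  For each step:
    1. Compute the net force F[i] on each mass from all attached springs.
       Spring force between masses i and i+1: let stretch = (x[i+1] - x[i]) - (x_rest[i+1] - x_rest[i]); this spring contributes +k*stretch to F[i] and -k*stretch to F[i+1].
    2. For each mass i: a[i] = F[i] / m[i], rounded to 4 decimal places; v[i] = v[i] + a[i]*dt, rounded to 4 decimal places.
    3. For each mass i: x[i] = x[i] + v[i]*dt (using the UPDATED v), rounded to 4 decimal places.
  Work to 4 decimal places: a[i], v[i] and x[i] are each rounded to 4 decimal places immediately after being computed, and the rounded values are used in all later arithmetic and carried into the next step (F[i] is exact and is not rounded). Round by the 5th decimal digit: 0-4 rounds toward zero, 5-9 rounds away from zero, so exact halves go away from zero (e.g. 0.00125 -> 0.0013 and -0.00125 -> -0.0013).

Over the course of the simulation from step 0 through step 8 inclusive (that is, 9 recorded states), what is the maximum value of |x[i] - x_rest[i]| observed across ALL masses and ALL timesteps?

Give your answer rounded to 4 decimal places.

Answer: 1.0796

Derivation:
Step 0: x=[5.0000 13.0000 19.0000 25.0000] v=[-1.0000 0.0000 0.0000 0.0000]
Step 1: x=[4.9400 12.9600 19.0000 25.0000] v=[-0.6000 -0.4000 0.0000 0.0000]
Step 2: x=[4.9204 12.8804 18.9992 25.0000] v=[-0.1960 -0.7960 -0.0080 0.0000]
Step 3: x=[4.9400 12.7640 18.9960 25.0000] v=[0.1960 -1.1642 -0.0316 -0.0002]
Step 4: x=[4.9961 12.6157 18.9883 24.9999] v=[0.5608 -1.4826 -0.0772 -0.0010]
Step 5: x=[5.0846 12.4425 18.9734 24.9996] v=[0.8847 -1.7320 -0.1494 -0.0033]
Step 6: x=[5.2002 12.2528 18.9484 24.9988] v=[1.1563 -1.8974 -0.2503 -0.0085]
Step 7: x=[5.3369 12.0559 18.9105 24.9969] v=[1.3668 -1.9688 -0.3793 -0.0186]
Step 8: x=[5.4880 11.8617 18.8572 24.9933] v=[1.5106 -1.9417 -0.5329 -0.0359]
Max displacement = 1.0796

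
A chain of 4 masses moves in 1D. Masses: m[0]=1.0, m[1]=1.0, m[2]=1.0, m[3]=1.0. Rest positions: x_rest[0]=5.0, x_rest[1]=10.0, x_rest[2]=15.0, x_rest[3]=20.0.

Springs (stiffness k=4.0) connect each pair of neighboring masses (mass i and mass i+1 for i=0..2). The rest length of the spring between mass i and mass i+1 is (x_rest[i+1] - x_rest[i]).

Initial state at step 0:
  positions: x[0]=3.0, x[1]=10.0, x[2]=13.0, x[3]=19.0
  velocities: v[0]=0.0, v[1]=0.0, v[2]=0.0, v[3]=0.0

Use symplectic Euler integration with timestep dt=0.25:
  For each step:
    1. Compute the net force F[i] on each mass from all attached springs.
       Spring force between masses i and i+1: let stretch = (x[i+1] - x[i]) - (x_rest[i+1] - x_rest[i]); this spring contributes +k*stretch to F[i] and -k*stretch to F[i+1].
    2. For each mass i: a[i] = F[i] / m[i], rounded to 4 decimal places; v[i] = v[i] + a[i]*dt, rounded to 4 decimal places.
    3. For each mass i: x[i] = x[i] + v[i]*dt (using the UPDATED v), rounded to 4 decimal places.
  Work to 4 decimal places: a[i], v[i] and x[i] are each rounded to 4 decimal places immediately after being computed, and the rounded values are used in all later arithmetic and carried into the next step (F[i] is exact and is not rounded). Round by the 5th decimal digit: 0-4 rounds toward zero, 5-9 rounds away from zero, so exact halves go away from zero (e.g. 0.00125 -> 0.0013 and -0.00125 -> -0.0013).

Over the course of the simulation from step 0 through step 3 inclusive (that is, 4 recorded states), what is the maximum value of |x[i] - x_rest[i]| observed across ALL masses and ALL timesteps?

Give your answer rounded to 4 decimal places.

Answer: 2.6094

Derivation:
Step 0: x=[3.0000 10.0000 13.0000 19.0000] v=[0.0000 0.0000 0.0000 0.0000]
Step 1: x=[3.5000 9.0000 13.7500 18.7500] v=[2.0000 -4.0000 3.0000 -1.0000]
Step 2: x=[4.1250 7.8125 14.5625 18.5000] v=[2.5000 -4.7500 3.2500 -1.0000]
Step 3: x=[4.4219 7.3906 14.6719 18.5156] v=[1.1875 -1.6875 0.4375 0.0625]
Max displacement = 2.6094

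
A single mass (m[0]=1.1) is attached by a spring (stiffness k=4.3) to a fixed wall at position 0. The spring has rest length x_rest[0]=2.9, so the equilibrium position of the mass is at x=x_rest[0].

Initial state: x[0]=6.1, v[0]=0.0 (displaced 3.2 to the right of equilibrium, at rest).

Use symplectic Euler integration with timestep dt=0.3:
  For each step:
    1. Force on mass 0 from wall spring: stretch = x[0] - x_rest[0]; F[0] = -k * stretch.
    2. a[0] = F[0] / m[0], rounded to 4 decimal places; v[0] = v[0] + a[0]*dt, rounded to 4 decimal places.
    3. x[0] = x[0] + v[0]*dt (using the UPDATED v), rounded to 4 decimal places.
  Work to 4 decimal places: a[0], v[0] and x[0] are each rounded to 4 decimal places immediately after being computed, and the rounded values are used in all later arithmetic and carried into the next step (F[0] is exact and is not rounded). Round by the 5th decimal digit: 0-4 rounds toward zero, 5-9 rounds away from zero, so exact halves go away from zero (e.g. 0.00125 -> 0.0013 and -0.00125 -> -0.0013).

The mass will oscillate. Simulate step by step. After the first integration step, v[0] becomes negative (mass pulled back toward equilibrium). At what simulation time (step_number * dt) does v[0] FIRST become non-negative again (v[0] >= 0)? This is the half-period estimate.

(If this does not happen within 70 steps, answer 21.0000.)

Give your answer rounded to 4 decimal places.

Step 0: x=[6.1000] v=[0.0000]
Step 1: x=[4.9742] v=[-3.7527]
Step 2: x=[3.1186] v=[-6.1852]
Step 3: x=[1.1861] v=[-6.4416]
Step 4: x=[-0.1434] v=[-4.4317]
Step 5: x=[-0.4022] v=[-0.8626]
Step 6: x=[0.5008] v=[3.0100]
First v>=0 after going negative at step 6, time=1.8000

Answer: 1.8000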